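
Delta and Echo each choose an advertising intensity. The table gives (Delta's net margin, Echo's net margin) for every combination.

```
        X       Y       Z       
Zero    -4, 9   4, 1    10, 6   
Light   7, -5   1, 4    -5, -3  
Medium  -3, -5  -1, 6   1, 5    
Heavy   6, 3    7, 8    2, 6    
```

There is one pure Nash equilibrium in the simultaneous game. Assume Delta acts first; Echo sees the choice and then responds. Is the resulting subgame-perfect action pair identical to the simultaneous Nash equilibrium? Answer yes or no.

yes

Work backward from Echo's decision.
- Zero: BR = X, leader payoff -4.
- Light: BR = Y, leader payoff 1.
- Medium: BR = Y, leader payoff -1.
- Heavy: BR = Y, leader payoff 7.
Among -4, 1, -1, 7, the best is 7 at Heavy. Subgame-perfect outcome: (Heavy, Y) with payoffs (7, 8).
Now find the simultaneous Nash equilibrium.
Delta's best replies: X→Light; Y→Heavy; Z→Zero.
Echo's best replies: Zero→X; Light→Y; Medium→Y; Heavy→Y.
Only (Heavy, Y) has each player best-responding; Nash payoffs (7, 8).
Sequential outcome (Heavy, Y) coincides with the Nash profile (Heavy, Y).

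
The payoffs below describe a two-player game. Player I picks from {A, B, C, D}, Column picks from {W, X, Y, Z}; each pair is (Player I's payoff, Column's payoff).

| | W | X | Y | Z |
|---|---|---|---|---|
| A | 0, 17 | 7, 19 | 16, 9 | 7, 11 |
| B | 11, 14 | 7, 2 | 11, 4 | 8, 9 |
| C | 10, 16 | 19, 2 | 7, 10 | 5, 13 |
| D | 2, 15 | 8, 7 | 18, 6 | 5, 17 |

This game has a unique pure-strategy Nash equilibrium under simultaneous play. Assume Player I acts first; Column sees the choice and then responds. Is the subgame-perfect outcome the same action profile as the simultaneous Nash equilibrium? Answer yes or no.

Solve by backward induction (Player I leads).
- A: BR = X, leader payoff 7.
- B: BR = W, leader payoff 11.
- C: BR = W, leader payoff 10.
- D: BR = Z, leader payoff 5.
Player I's induced payoffs are 7, 11, 10, 5, so Player I commits to B. Subgame-perfect outcome: (B, W) with payoffs (11, 14).
Now find the simultaneous Nash equilibrium.
Player I's best replies: W→B; X→C; Y→D; Z→B.
Column's best replies: A→X; B→W; C→W; D→Z.
The unique mutual best reply is (B, W), giving (11, 14).
Sequential outcome (B, W) coincides with the Nash profile (B, W).

yes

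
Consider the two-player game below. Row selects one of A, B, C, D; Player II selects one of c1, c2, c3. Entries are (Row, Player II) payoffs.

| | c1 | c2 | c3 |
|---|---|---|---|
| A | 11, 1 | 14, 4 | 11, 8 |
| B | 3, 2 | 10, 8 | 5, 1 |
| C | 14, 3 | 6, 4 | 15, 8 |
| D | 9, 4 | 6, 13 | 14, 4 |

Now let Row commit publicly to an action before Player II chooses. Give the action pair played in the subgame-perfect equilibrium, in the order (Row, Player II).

Solve by backward induction (Row leads).
- A: BR = c3, leader payoff 11.
- B: BR = c2, leader payoff 10.
- C: BR = c3, leader payoff 15.
- D: BR = c2, leader payoff 6.
Among 11, 10, 15, 6, the best is 15 at C. Subgame-perfect outcome: (C, c3) with payoffs (15, 8).

(C, c3)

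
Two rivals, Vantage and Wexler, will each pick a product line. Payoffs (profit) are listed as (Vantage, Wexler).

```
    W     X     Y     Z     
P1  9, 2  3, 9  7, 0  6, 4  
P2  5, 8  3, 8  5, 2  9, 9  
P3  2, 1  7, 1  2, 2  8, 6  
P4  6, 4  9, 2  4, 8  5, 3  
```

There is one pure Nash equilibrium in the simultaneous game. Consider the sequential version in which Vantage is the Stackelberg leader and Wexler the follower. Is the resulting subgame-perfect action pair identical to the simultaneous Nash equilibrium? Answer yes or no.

yes

Work backward from Wexler's decision.
- P1: Wexler compares 2, 9, 0, 4 and picks X; Vantage would get 3.
- P2: Wexler compares 8, 8, 2, 9 and picks Z; Vantage would get 9.
- P3: Wexler compares 1, 1, 2, 6 and picks Z; Vantage would get 8.
- P4: Wexler compares 4, 2, 8, 3 and picks Y; Vantage would get 4.
Maximizing over 3, 9, 8, 4, Vantage chooses P2. Subgame-perfect outcome: (P2, Z) with payoffs (9, 9).
For the simultaneous game, intersect best replies.
Vantage's best replies: W→P1; X→P4; Y→P1; Z→P2.
Wexler's best replies: P1→X; P2→Z; P3→Z; P4→Y.
Only (P2, Z) has each player best-responding; Nash payoffs (9, 9).
Sequential outcome (P2, Z) coincides with the Nash profile (P2, Z).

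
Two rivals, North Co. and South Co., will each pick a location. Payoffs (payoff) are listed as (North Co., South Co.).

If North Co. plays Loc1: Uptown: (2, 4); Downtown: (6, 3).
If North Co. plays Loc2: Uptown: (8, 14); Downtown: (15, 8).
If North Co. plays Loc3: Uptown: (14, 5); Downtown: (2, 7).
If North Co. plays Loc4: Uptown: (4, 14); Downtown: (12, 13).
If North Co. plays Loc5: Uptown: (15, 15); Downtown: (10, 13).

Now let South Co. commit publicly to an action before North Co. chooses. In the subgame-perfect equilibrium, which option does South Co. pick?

North Co. best-responds to each possible South Co. move:
- Uptown: BR = Loc5, leader payoff 15.
- Downtown: BR = Loc2, leader payoff 8.
Among 15, 8, the best is 15 at Uptown. Subgame-perfect outcome: (Loc5, Uptown) with payoffs (15, 15).

Uptown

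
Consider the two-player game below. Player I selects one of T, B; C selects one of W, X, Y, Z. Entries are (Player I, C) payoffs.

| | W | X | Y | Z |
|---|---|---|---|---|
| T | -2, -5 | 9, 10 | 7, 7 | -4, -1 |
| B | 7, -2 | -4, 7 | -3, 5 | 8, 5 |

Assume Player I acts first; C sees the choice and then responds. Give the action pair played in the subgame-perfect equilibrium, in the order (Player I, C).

(T, X)

C best-responds to each possible Player I move:
- T: C compares -5, 10, 7, -1 and picks X; Player I would get 9.
- B: C compares -2, 7, 5, 5 and picks X; Player I would get -4.
Among 9, -4, the best is 9 at T. Subgame-perfect outcome: (T, X) with payoffs (9, 10).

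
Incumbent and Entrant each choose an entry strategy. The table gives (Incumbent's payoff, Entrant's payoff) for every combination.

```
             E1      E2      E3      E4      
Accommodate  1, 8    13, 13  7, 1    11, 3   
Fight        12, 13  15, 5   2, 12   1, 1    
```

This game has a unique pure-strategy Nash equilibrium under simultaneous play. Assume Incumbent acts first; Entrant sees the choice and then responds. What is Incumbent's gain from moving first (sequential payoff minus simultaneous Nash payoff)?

1

Work backward from Entrant's decision.
- Accommodate: Entrant compares 8, 13, 1, 3 and picks E2; Incumbent would get 13.
- Fight: Entrant compares 13, 5, 12, 1 and picks E1; Incumbent would get 12.
Maximizing over 13, 12, Incumbent chooses Accommodate. Subgame-perfect outcome: (Accommodate, E2) with payoffs (13, 13).
Under simultaneous play:
Incumbent's best replies: E1→Fight; E2→Fight; E3→Accommodate; E4→Accommodate.
Entrant's best replies: Accommodate→E2; Fight→E1.
The unique mutual best reply is (Fight, E1), giving (12, 13).
Incumbent's commitment gain: 13 − 12 = 1.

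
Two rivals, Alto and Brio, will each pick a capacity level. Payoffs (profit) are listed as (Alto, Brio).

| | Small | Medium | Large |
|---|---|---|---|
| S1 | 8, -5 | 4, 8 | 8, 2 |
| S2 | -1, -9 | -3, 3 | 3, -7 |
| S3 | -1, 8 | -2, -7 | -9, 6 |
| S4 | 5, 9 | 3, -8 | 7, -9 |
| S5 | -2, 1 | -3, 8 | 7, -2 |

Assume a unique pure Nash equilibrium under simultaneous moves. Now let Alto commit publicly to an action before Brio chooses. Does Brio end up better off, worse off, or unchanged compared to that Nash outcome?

Work backward from Brio's decision.
- S1: Brio compares -5, 8, 2 and picks Medium; Alto would get 4.
- S2: Brio compares -9, 3, -7 and picks Medium; Alto would get -3.
- S3: Brio compares 8, -7, 6 and picks Small; Alto would get -1.
- S4: Brio compares 9, -8, -9 and picks Small; Alto would get 5.
- S5: Brio compares 1, 8, -2 and picks Medium; Alto would get -3.
Among 4, -3, -1, 5, -3, the best is 5 at S4. Subgame-perfect outcome: (S4, Small) with payoffs (5, 9).
Now find the simultaneous Nash equilibrium.
Alto's best replies: Small→S1; Medium→S1; Large→S1.
Brio's best replies: S1→Medium; S2→Medium; S3→Small; S4→Small; S5→Medium.
The unique mutual best reply is (S1, Medium), giving (4, 8).
Brio earns 9 sequentially versus 8 at the Nash outcome: better off.

better off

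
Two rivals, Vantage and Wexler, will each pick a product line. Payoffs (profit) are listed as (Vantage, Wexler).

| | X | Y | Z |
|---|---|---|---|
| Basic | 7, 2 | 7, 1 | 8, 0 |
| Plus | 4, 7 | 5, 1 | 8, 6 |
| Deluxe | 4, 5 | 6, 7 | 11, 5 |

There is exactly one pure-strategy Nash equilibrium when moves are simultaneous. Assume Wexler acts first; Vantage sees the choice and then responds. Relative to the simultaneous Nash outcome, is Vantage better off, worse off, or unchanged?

better off

Backward induction with Wexler moving first.
- X → Vantage plays Basic (best of 7, 4, 4); Wexler gets 2.
- Y → Vantage plays Basic (best of 7, 5, 6); Wexler gets 1.
- Z → Vantage plays Deluxe (best of 8, 8, 11); Wexler gets 5.
Wexler's induced payoffs are 2, 1, 5, so Wexler commits to Z. Subgame-perfect outcome: (Deluxe, Z) with payoffs (11, 5).
Under simultaneous play:
Vantage's best replies: X→Basic; Y→Basic; Z→Deluxe.
Wexler's best replies: Basic→X; Plus→X; Deluxe→Y.
The unique mutual best reply is (Basic, X), giving (7, 2).
Vantage earns 11 sequentially versus 7 at the Nash outcome: better off.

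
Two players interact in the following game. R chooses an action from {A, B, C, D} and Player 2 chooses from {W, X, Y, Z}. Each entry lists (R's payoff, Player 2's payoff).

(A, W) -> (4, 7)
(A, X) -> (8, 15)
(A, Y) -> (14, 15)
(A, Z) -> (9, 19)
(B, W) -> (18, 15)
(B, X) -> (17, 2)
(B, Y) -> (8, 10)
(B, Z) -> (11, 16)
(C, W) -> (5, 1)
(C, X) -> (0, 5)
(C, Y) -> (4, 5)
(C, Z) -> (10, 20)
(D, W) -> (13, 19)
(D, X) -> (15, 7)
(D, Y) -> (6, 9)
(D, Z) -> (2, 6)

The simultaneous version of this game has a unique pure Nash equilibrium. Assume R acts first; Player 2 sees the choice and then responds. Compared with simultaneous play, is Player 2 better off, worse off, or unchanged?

better off

Solve by backward induction (R leads).
- A → Player 2 plays Z (best of 7, 15, 15, 19); R gets 9.
- B → Player 2 plays Z (best of 15, 2, 10, 16); R gets 11.
- C → Player 2 plays Z (best of 1, 5, 5, 20); R gets 10.
- D → Player 2 plays W (best of 19, 7, 9, 6); R gets 13.
Maximizing over 9, 11, 10, 13, R chooses D. Subgame-perfect outcome: (D, W) with payoffs (13, 19).
Under simultaneous play:
R's best replies: W→B; X→B; Y→A; Z→B.
Player 2's best replies: A→Z; B→Z; C→Z; D→W.
The unique mutual best reply is (B, Z), giving (11, 16).
Player 2 earns 19 sequentially versus 16 at the Nash outcome: better off.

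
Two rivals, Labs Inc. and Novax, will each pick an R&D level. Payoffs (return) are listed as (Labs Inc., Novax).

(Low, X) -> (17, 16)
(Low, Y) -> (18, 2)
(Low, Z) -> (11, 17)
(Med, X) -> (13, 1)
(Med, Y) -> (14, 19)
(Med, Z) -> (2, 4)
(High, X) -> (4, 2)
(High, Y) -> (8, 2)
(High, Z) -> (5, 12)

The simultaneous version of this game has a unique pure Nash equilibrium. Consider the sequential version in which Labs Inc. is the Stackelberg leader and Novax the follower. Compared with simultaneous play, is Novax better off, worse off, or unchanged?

better off

Backward induction with Labs Inc. moving first.
- Low: BR = Z, leader payoff 11.
- Med: BR = Y, leader payoff 14.
- High: BR = Z, leader payoff 5.
Maximizing over 11, 14, 5, Labs Inc. chooses Med. Subgame-perfect outcome: (Med, Y) with payoffs (14, 19).
For the simultaneous game, intersect best replies.
Labs Inc.'s best replies: X→Low; Y→Low; Z→Low.
Novax's best replies: Low→Z; Med→Y; High→Z.
Only (Low, Z) has each player best-responding; Nash payoffs (11, 17).
Novax earns 19 sequentially versus 17 at the Nash outcome: better off.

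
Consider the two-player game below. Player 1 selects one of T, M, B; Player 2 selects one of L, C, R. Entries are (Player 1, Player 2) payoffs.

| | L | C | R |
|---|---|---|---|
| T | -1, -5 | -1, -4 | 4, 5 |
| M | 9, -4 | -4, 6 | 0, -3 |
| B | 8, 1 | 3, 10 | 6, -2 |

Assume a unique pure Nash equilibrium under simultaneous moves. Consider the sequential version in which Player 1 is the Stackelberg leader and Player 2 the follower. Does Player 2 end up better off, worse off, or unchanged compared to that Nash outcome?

Solve by backward induction (Player 1 leads).
- T → Player 2 plays R (best of -5, -4, 5); Player 1 gets 4.
- M → Player 2 plays C (best of -4, 6, -3); Player 1 gets -4.
- B → Player 2 plays C (best of 1, 10, -2); Player 1 gets 3.
Among 4, -4, 3, the best is 4 at T. Subgame-perfect outcome: (T, R) with payoffs (4, 5).
Now find the simultaneous Nash equilibrium.
Player 1's best replies: L→M; C→B; R→B.
Player 2's best replies: T→R; M→C; B→C.
Only (B, C) has each player best-responding; Nash payoffs (3, 10).
Player 2 earns 5 sequentially versus 10 at the Nash outcome: worse off.

worse off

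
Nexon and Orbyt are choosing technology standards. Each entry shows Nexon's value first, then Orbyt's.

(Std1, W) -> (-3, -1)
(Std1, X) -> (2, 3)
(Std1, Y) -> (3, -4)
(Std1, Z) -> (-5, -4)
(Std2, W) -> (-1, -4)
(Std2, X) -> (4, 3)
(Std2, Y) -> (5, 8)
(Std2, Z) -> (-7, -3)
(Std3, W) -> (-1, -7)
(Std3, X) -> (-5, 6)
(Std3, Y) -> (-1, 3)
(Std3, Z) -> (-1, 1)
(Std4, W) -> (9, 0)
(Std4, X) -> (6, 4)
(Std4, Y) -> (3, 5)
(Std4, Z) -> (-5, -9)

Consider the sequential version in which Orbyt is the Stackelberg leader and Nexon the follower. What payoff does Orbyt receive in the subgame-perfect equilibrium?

8

Nexon best-responds to each possible Orbyt move:
- W: Nexon compares -3, -1, -1, 9 and picks Std4; Orbyt would get 0.
- X: Nexon compares 2, 4, -5, 6 and picks Std4; Orbyt would get 4.
- Y: Nexon compares 3, 5, -1, 3 and picks Std2; Orbyt would get 8.
- Z: Nexon compares -5, -7, -1, -5 and picks Std3; Orbyt would get 1.
Among 0, 4, 8, 1, the best is 8 at Y. Subgame-perfect outcome: (Std2, Y) with payoffs (5, 8).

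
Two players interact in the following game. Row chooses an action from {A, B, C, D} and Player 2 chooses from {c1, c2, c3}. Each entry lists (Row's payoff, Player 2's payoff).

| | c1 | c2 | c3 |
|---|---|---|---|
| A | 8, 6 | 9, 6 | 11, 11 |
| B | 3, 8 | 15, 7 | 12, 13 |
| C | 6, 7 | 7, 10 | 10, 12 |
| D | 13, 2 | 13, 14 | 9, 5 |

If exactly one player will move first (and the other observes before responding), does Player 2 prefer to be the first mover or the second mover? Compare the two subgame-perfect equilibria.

If Row leads: Player 2's best replies are A→c3, B→c3, C→c3, D→c2; Row's induced payoffs 11, 12, 10, 13; outcome (D, c2), payoffs (13, 14).
If Player 2 leads: Row's best replies are c1→D, c2→B, c3→B; Player 2's induced payoffs 2, 7, 13; outcome (B, c3), payoffs (12, 13).
Player 2 gets 13 moving first and 14 moving second, so Player 2 prefers to move second.

second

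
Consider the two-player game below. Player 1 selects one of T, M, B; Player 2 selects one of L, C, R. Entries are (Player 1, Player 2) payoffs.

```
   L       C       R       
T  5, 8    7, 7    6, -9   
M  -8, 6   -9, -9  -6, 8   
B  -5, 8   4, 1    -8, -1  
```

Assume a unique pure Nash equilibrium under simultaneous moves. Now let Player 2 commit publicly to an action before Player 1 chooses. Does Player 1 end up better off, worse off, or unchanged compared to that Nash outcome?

Work backward from Player 1's decision.
- L → Player 1 plays T (best of 5, -8, -5); Player 2 gets 8.
- C → Player 1 plays T (best of 7, -9, 4); Player 2 gets 7.
- R → Player 1 plays T (best of 6, -6, -8); Player 2 gets -9.
Player 2's induced payoffs are 8, 7, -9, so Player 2 commits to L. Subgame-perfect outcome: (T, L) with payoffs (5, 8).
Now find the simultaneous Nash equilibrium.
Player 1's best replies: L→T; C→T; R→T.
Player 2's best replies: T→L; M→R; B→L.
Only (T, L) has each player best-responding; Nash payoffs (5, 8).
Player 1 earns 5 sequentially versus 5 at the Nash outcome: unchanged.

unchanged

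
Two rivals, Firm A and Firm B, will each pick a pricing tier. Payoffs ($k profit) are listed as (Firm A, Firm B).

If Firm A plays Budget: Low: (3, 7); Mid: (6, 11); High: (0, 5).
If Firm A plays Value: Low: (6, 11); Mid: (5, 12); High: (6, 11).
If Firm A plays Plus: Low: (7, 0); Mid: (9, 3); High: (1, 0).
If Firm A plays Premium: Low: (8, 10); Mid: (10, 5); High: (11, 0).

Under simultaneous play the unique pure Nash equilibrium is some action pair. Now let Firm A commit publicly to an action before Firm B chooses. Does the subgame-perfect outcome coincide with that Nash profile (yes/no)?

Work backward from Firm B's decision.
- Budget → Firm B plays Mid (best of 7, 11, 5); Firm A gets 6.
- Value → Firm B plays Mid (best of 11, 12, 11); Firm A gets 5.
- Plus → Firm B plays Mid (best of 0, 3, 0); Firm A gets 9.
- Premium → Firm B plays Low (best of 10, 5, 0); Firm A gets 8.
Firm A's induced payoffs are 6, 5, 9, 8, so Firm A commits to Plus. Subgame-perfect outcome: (Plus, Mid) with payoffs (9, 3).
For the simultaneous game, intersect best replies.
Firm A's best replies: Low→Premium; Mid→Premium; High→Premium.
Firm B's best replies: Budget→Mid; Value→Mid; Plus→Mid; Premium→Low.
The unique mutual best reply is (Premium, Low), giving (8, 10).
Sequential outcome (Plus, Mid) differs from the Nash profile (Premium, Low).

no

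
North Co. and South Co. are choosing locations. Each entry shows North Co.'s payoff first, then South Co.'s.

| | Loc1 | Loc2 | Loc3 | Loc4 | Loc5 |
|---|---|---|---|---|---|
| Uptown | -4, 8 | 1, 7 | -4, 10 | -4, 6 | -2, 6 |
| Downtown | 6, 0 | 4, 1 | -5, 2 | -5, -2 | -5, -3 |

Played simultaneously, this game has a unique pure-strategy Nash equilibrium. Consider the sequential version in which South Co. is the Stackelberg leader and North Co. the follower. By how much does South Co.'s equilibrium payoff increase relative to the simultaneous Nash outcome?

0

Work backward from North Co.'s decision.
- Loc1 → North Co. plays Downtown (best of -4, 6); South Co. gets 0.
- Loc2 → North Co. plays Downtown (best of 1, 4); South Co. gets 1.
- Loc3 → North Co. plays Uptown (best of -4, -5); South Co. gets 10.
- Loc4 → North Co. plays Uptown (best of -4, -5); South Co. gets 6.
- Loc5 → North Co. plays Uptown (best of -2, -5); South Co. gets 6.
Maximizing over 0, 1, 10, 6, 6, South Co. chooses Loc3. Subgame-perfect outcome: (Uptown, Loc3) with payoffs (-4, 10).
Now find the simultaneous Nash equilibrium.
North Co.'s best replies: Loc1→Downtown; Loc2→Downtown; Loc3→Uptown; Loc4→Uptown; Loc5→Uptown.
South Co.'s best replies: Uptown→Loc3; Downtown→Loc3.
Only (Uptown, Loc3) has each player best-responding; Nash payoffs (-4, 10).
South Co.'s commitment gain: 10 − 10 = 0.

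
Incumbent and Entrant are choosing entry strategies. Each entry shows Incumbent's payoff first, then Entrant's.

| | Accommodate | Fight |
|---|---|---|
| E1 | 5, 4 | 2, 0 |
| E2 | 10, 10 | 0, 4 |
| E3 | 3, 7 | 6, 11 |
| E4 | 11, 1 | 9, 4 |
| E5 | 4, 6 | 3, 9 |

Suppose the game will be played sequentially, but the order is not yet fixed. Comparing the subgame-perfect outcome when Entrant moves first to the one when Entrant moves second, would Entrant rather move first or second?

If Incumbent leads: Entrant's best replies are E1→Accommodate, E2→Accommodate, E3→Fight, E4→Fight, E5→Fight; Incumbent's induced payoffs 5, 10, 6, 9, 3; outcome (E2, Accommodate), payoffs (10, 10).
If Entrant leads: Incumbent's best replies are Accommodate→E4, Fight→E4; Entrant's induced payoffs 1, 4; outcome (E4, Fight), payoffs (9, 4).
Entrant gets 4 moving first and 10 moving second, so Entrant prefers to move second.

second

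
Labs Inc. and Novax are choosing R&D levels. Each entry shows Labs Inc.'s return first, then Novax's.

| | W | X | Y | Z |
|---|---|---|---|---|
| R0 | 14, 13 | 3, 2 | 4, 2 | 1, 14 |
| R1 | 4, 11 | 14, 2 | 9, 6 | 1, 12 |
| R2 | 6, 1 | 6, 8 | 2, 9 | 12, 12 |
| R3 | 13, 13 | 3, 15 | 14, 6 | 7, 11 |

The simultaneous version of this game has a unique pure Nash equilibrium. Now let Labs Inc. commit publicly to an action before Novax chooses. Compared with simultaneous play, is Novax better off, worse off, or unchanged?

unchanged

Solve by backward induction (Labs Inc. leads).
- R0 → Novax plays Z (best of 13, 2, 2, 14); Labs Inc. gets 1.
- R1 → Novax plays Z (best of 11, 2, 6, 12); Labs Inc. gets 1.
- R2 → Novax plays Z (best of 1, 8, 9, 12); Labs Inc. gets 12.
- R3 → Novax plays X (best of 13, 15, 6, 11); Labs Inc. gets 3.
Maximizing over 1, 1, 12, 3, Labs Inc. chooses R2. Subgame-perfect outcome: (R2, Z) with payoffs (12, 12).
Under simultaneous play:
Labs Inc.'s best replies: W→R0; X→R1; Y→R3; Z→R2.
Novax's best replies: R0→Z; R1→Z; R2→Z; R3→X.
The unique mutual best reply is (R2, Z), giving (12, 12).
Novax earns 12 sequentially versus 12 at the Nash outcome: unchanged.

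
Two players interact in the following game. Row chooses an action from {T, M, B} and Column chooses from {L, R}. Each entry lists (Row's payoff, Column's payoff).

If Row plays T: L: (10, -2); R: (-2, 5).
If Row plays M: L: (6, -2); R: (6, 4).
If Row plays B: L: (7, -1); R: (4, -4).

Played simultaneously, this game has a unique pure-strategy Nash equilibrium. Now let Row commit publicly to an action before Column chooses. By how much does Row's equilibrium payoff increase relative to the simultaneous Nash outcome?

1

Work backward from Column's decision.
- T: BR = R, leader payoff -2.
- M: BR = R, leader payoff 6.
- B: BR = L, leader payoff 7.
Maximizing over -2, 6, 7, Row chooses B. Subgame-perfect outcome: (B, L) with payoffs (7, -1).
Now find the simultaneous Nash equilibrium.
Row's best replies: L→T; R→M.
Column's best replies: T→R; M→R; B→L.
Only (M, R) has each player best-responding; Nash payoffs (6, 4).
Row's commitment gain: 7 − 6 = 1.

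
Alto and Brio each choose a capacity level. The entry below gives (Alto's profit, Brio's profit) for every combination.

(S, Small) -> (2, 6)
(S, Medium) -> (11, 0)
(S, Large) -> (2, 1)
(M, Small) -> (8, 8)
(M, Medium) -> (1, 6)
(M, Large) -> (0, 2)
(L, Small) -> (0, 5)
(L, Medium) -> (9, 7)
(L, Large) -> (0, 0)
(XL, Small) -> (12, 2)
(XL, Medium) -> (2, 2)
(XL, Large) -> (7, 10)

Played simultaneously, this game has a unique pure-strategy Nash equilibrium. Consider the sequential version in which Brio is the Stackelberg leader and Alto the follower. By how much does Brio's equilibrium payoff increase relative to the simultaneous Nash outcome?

0

Solve by backward induction (Brio leads).
- Small → Alto plays XL (best of 2, 8, 0, 12); Brio gets 2.
- Medium → Alto plays S (best of 11, 1, 9, 2); Brio gets 0.
- Large → Alto plays XL (best of 2, 0, 0, 7); Brio gets 10.
Maximizing over 2, 0, 10, Brio chooses Large. Subgame-perfect outcome: (XL, Large) with payoffs (7, 10).
Under simultaneous play:
Alto's best replies: Small→XL; Medium→S; Large→XL.
Brio's best replies: S→Small; M→Small; L→Medium; XL→Large.
Only (XL, Large) has each player best-responding; Nash payoffs (7, 10).
Brio's commitment gain: 10 − 10 = 0.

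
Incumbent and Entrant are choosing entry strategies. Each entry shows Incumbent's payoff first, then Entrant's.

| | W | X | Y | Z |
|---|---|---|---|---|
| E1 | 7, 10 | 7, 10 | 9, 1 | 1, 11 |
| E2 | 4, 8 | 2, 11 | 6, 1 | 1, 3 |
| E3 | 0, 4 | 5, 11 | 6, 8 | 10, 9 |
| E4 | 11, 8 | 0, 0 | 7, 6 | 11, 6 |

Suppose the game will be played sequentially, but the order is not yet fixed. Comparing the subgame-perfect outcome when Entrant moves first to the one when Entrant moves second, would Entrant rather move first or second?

If Incumbent leads: Entrant's best replies are E1→Z, E2→X, E3→X, E4→W; Incumbent's induced payoffs 1, 2, 5, 11; outcome (E4, W), payoffs (11, 8).
If Entrant leads: Incumbent's best replies are W→E4, X→E1, Y→E1, Z→E4; Entrant's induced payoffs 8, 10, 1, 6; outcome (E1, X), payoffs (7, 10).
Entrant gets 10 moving first and 8 moving second, so Entrant prefers to move first.

first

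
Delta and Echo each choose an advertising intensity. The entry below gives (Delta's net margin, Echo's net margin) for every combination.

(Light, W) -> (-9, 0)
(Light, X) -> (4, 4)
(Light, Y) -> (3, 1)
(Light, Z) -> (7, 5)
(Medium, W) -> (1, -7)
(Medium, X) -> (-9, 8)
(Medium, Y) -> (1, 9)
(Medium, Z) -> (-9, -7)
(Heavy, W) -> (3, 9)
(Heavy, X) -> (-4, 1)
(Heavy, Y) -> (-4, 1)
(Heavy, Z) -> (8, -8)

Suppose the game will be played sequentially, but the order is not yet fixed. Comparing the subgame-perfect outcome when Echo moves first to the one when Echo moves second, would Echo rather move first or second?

first

If Delta leads: Echo's best replies are Light→Z, Medium→Y, Heavy→W; Delta's induced payoffs 7, 1, 3; outcome (Light, Z), payoffs (7, 5).
If Echo leads: Delta's best replies are W→Heavy, X→Light, Y→Light, Z→Heavy; Echo's induced payoffs 9, 4, 1, -8; outcome (Heavy, W), payoffs (3, 9).
Echo gets 9 moving first and 5 moving second, so Echo prefers to move first.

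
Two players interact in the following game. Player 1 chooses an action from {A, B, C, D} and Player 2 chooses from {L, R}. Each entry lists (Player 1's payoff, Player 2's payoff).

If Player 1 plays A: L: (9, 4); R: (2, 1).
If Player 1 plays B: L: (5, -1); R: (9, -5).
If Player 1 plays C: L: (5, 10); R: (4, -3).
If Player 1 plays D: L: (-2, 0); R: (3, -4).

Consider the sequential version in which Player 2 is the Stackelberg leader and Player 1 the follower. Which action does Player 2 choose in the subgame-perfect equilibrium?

L

Backward induction with Player 2 moving first.
- L: BR = A, leader payoff 4.
- R: BR = B, leader payoff -5.
Among 4, -5, the best is 4 at L. Subgame-perfect outcome: (A, L) with payoffs (9, 4).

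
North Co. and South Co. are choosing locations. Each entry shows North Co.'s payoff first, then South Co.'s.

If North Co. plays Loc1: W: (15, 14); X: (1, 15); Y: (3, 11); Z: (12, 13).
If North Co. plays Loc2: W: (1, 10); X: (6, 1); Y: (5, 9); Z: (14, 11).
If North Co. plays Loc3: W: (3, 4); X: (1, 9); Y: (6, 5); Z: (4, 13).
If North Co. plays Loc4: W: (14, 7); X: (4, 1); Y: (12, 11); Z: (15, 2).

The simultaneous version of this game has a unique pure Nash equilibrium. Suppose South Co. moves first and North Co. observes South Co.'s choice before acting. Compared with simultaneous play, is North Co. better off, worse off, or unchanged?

Backward induction with South Co. moving first.
- W: BR = Loc1, leader payoff 14.
- X: BR = Loc2, leader payoff 1.
- Y: BR = Loc4, leader payoff 11.
- Z: BR = Loc4, leader payoff 2.
South Co.'s induced payoffs are 14, 1, 11, 2, so South Co. commits to W. Subgame-perfect outcome: (Loc1, W) with payoffs (15, 14).
Now find the simultaneous Nash equilibrium.
North Co.'s best replies: W→Loc1; X→Loc2; Y→Loc4; Z→Loc4.
South Co.'s best replies: Loc1→X; Loc2→Z; Loc3→Z; Loc4→Y.
The unique mutual best reply is (Loc4, Y), giving (12, 11).
North Co. earns 15 sequentially versus 12 at the Nash outcome: better off.

better off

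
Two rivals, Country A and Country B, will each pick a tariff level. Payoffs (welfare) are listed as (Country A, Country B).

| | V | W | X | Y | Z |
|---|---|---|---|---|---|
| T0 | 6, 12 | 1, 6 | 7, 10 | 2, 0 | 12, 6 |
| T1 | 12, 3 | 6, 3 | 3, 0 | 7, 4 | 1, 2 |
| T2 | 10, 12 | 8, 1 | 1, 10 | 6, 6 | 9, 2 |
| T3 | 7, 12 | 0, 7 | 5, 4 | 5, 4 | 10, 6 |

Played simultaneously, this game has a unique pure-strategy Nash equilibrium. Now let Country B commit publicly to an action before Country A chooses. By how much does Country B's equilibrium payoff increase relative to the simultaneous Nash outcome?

Backward induction with Country B moving first.
- V → Country A plays T1 (best of 6, 12, 10, 7); Country B gets 3.
- W → Country A plays T2 (best of 1, 6, 8, 0); Country B gets 1.
- X → Country A plays T0 (best of 7, 3, 1, 5); Country B gets 10.
- Y → Country A plays T1 (best of 2, 7, 6, 5); Country B gets 4.
- Z → Country A plays T0 (best of 12, 1, 9, 10); Country B gets 6.
Country B's induced payoffs are 3, 1, 10, 4, 6, so Country B commits to X. Subgame-perfect outcome: (T0, X) with payoffs (7, 10).
For the simultaneous game, intersect best replies.
Country A's best replies: V→T1; W→T2; X→T0; Y→T1; Z→T0.
Country B's best replies: T0→V; T1→Y; T2→V; T3→V.
The unique mutual best reply is (T1, Y), giving (7, 4).
Country B's commitment gain: 10 − 4 = 6.

6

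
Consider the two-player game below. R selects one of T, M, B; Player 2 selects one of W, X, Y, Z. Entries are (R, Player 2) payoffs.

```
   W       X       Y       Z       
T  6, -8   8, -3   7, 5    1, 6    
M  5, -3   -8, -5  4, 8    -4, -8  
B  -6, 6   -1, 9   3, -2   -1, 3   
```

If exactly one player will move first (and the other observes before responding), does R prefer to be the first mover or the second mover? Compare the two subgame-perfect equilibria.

If R leads: Player 2's best replies are T→Z, M→Y, B→X; R's induced payoffs 1, 4, -1; outcome (M, Y), payoffs (4, 8).
If Player 2 leads: R's best replies are W→T, X→T, Y→T, Z→T; Player 2's induced payoffs -8, -3, 5, 6; outcome (T, Z), payoffs (1, 6).
R gets 4 moving first and 1 moving second, so R prefers to move first.

first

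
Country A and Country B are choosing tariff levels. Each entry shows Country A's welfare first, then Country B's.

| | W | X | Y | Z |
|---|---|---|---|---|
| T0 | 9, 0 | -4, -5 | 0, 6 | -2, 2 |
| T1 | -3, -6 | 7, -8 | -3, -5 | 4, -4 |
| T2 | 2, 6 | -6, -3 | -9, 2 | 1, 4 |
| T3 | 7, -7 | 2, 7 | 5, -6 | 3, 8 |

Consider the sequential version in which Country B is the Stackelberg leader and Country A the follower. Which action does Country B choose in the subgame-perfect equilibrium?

Backward induction with Country B moving first.
- W: Country A compares 9, -3, 2, 7 and picks T0; Country B would get 0.
- X: Country A compares -4, 7, -6, 2 and picks T1; Country B would get -8.
- Y: Country A compares 0, -3, -9, 5 and picks T3; Country B would get -6.
- Z: Country A compares -2, 4, 1, 3 and picks T1; Country B would get -4.
Maximizing over 0, -8, -6, -4, Country B chooses W. Subgame-perfect outcome: (T0, W) with payoffs (9, 0).

W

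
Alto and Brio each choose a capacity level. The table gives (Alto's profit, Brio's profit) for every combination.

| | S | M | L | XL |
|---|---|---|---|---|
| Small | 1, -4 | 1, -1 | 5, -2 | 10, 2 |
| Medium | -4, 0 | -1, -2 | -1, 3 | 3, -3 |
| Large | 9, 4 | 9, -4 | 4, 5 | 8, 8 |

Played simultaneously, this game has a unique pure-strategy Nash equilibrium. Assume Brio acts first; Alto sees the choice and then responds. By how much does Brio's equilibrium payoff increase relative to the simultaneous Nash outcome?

Backward induction with Brio moving first.
- S: Alto compares 1, -4, 9 and picks Large; Brio would get 4.
- M: Alto compares 1, -1, 9 and picks Large; Brio would get -4.
- L: Alto compares 5, -1, 4 and picks Small; Brio would get -2.
- XL: Alto compares 10, 3, 8 and picks Small; Brio would get 2.
Brio's induced payoffs are 4, -4, -2, 2, so Brio commits to S. Subgame-perfect outcome: (Large, S) with payoffs (9, 4).
Under simultaneous play:
Alto's best replies: S→Large; M→Large; L→Small; XL→Small.
Brio's best replies: Small→XL; Medium→L; Large→XL.
Only (Small, XL) has each player best-responding; Nash payoffs (10, 2).
Brio's commitment gain: 4 − 2 = 2.

2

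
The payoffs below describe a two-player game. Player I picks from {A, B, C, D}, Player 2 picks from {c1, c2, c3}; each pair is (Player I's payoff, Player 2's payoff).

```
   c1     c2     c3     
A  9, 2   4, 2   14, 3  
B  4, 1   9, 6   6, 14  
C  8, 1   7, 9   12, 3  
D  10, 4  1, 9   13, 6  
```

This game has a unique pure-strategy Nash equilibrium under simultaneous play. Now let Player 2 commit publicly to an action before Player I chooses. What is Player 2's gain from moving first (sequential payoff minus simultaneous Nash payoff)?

3

Work backward from Player I's decision.
- c1: BR = D, leader payoff 4.
- c2: BR = B, leader payoff 6.
- c3: BR = A, leader payoff 3.
Among 4, 6, 3, the best is 6 at c2. Subgame-perfect outcome: (B, c2) with payoffs (9, 6).
Now find the simultaneous Nash equilibrium.
Player I's best replies: c1→D; c2→B; c3→A.
Player 2's best replies: A→c3; B→c3; C→c2; D→c2.
The unique mutual best reply is (A, c3), giving (14, 3).
Player 2's commitment gain: 6 − 3 = 3.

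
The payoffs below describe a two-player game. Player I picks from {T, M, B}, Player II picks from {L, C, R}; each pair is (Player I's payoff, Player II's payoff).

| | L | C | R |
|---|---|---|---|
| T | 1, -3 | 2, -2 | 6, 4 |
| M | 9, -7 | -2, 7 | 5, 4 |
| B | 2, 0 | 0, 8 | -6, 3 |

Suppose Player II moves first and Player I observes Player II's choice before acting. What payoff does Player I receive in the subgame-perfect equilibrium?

6

Player I best-responds to each possible Player II move:
- L → Player I plays M (best of 1, 9, 2); Player II gets -7.
- C → Player I plays T (best of 2, -2, 0); Player II gets -2.
- R → Player I plays T (best of 6, 5, -6); Player II gets 4.
Player II's induced payoffs are -7, -2, 4, so Player II commits to R. Subgame-perfect outcome: (T, R) with payoffs (6, 4).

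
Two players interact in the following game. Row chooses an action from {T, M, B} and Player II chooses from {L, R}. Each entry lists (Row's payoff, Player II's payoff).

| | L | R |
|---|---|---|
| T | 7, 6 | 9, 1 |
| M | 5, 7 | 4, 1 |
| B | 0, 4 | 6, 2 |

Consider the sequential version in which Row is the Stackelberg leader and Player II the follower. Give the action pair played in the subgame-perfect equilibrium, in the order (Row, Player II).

(T, L)

Player II best-responds to each possible Row move:
- T: BR = L, leader payoff 7.
- M: BR = L, leader payoff 5.
- B: BR = L, leader payoff 0.
Maximizing over 7, 5, 0, Row chooses T. Subgame-perfect outcome: (T, L) with payoffs (7, 6).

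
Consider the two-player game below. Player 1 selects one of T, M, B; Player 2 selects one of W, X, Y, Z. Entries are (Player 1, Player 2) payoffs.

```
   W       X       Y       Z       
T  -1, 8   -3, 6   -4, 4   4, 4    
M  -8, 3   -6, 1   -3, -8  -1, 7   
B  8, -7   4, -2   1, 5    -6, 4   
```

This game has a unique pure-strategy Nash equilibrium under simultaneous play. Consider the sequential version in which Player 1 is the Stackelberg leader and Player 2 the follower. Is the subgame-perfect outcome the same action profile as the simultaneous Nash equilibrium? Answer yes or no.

Work backward from Player 2's decision.
- T: Player 2 compares 8, 6, 4, 4 and picks W; Player 1 would get -1.
- M: Player 2 compares 3, 1, -8, 7 and picks Z; Player 1 would get -1.
- B: Player 2 compares -7, -2, 5, 4 and picks Y; Player 1 would get 1.
Among -1, -1, 1, the best is 1 at B. Subgame-perfect outcome: (B, Y) with payoffs (1, 5).
Now find the simultaneous Nash equilibrium.
Player 1's best replies: W→B; X→B; Y→B; Z→T.
Player 2's best replies: T→W; M→Z; B→Y.
Only (B, Y) has each player best-responding; Nash payoffs (1, 5).
Sequential outcome (B, Y) coincides with the Nash profile (B, Y).

yes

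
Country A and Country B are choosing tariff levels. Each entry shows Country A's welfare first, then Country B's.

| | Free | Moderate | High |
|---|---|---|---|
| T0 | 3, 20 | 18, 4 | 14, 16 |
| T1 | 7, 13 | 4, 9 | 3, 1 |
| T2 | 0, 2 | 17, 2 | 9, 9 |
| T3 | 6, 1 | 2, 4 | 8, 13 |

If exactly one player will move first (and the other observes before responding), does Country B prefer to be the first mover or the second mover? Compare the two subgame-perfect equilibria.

first

If Country A leads: Country B's best replies are T0→Free, T1→Free, T2→High, T3→High; Country A's induced payoffs 3, 7, 9, 8; outcome (T2, High), payoffs (9, 9).
If Country B leads: Country A's best replies are Free→T1, Moderate→T0, High→T0; Country B's induced payoffs 13, 4, 16; outcome (T0, High), payoffs (14, 16).
Country B gets 16 moving first and 9 moving second, so Country B prefers to move first.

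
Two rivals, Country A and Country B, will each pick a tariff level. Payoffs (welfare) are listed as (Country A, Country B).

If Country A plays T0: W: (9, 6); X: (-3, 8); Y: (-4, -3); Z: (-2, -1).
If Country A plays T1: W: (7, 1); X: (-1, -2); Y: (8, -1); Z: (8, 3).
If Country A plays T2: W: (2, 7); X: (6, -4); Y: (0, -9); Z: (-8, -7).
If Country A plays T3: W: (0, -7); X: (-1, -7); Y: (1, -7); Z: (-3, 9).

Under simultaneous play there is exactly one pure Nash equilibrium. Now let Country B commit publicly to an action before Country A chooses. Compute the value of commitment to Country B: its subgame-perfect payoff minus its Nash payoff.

Work backward from Country A's decision.
- W: BR = T0, leader payoff 6.
- X: BR = T2, leader payoff -4.
- Y: BR = T1, leader payoff -1.
- Z: BR = T1, leader payoff 3.
Among 6, -4, -1, 3, the best is 6 at W. Subgame-perfect outcome: (T0, W) with payoffs (9, 6).
Under simultaneous play:
Country A's best replies: W→T0; X→T2; Y→T1; Z→T1.
Country B's best replies: T0→X; T1→Z; T2→W; T3→Z.
Only (T1, Z) has each player best-responding; Nash payoffs (8, 3).
Country B's commitment gain: 6 − 3 = 3.

3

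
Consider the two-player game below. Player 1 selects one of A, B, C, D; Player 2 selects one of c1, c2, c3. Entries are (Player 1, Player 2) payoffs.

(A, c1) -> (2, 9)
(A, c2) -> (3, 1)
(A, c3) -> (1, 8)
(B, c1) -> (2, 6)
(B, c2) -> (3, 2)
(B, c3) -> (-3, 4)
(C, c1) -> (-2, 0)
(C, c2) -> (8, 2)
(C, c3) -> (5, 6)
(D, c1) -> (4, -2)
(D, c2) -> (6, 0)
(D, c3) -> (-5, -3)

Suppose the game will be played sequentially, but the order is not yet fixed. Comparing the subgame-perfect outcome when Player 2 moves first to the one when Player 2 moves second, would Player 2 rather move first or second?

first

If Player 1 leads: Player 2's best replies are A→c1, B→c1, C→c3, D→c2; Player 1's induced payoffs 2, 2, 5, 6; outcome (D, c2), payoffs (6, 0).
If Player 2 leads: Player 1's best replies are c1→D, c2→C, c3→C; Player 2's induced payoffs -2, 2, 6; outcome (C, c3), payoffs (5, 6).
Player 2 gets 6 moving first and 0 moving second, so Player 2 prefers to move first.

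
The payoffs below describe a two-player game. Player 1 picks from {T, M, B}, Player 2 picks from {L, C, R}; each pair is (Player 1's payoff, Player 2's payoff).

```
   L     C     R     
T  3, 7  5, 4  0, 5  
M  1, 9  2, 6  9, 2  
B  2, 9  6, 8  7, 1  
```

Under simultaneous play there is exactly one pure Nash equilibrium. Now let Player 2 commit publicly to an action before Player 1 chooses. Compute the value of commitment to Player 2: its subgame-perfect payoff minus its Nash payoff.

1

Work backward from Player 1's decision.
- L: BR = T, leader payoff 7.
- C: BR = B, leader payoff 8.
- R: BR = M, leader payoff 2.
Player 2's induced payoffs are 7, 8, 2, so Player 2 commits to C. Subgame-perfect outcome: (B, C) with payoffs (6, 8).
Now find the simultaneous Nash equilibrium.
Player 1's best replies: L→T; C→B; R→M.
Player 2's best replies: T→L; M→L; B→L.
Only (T, L) has each player best-responding; Nash payoffs (3, 7).
Player 2's commitment gain: 8 − 7 = 1.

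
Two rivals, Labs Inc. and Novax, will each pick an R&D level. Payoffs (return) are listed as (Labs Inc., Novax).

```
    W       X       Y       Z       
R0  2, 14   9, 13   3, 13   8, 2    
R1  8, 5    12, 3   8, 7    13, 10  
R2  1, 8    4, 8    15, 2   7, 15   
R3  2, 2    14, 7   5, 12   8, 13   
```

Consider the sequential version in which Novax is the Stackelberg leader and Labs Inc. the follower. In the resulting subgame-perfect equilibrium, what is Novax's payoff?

10

Solve by backward induction (Novax leads).
- W → Labs Inc. plays R1 (best of 2, 8, 1, 2); Novax gets 5.
- X → Labs Inc. plays R3 (best of 9, 12, 4, 14); Novax gets 7.
- Y → Labs Inc. plays R2 (best of 3, 8, 15, 5); Novax gets 2.
- Z → Labs Inc. plays R1 (best of 8, 13, 7, 8); Novax gets 10.
Novax's induced payoffs are 5, 7, 2, 10, so Novax commits to Z. Subgame-perfect outcome: (R1, Z) with payoffs (13, 10).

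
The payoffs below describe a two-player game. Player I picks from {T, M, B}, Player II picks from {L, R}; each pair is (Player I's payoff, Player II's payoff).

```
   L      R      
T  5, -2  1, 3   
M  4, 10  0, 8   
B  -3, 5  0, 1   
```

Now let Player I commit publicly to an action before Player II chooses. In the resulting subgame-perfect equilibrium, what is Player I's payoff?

4

Solve by backward induction (Player I leads).
- T: Player II compares -2, 3 and picks R; Player I would get 1.
- M: Player II compares 10, 8 and picks L; Player I would get 4.
- B: Player II compares 5, 1 and picks L; Player I would get -3.
Maximizing over 1, 4, -3, Player I chooses M. Subgame-perfect outcome: (M, L) with payoffs (4, 10).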